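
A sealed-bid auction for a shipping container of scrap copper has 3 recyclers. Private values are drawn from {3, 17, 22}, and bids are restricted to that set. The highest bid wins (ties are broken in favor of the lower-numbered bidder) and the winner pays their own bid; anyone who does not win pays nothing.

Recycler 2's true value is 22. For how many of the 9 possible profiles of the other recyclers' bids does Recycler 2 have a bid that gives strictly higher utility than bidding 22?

Others bid (3, 3): truth gives 0; bid 17 gives 5 > 0. Violating.
Others bid (3, 17): truth gives 0; bid 17 gives 5 > 0. Violating.
Others bid (3, 22): truth gives 0; no alternative beats it.
Others bid (17, 3): truth gives 0; no alternative beats it.
(Checking all 9 profiles: 2 have a profitable deviation, 7 do not.)

2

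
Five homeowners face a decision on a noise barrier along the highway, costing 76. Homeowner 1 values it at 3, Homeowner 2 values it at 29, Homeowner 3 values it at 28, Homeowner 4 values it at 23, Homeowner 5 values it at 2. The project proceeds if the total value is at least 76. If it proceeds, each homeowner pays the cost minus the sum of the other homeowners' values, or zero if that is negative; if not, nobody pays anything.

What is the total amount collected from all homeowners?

53

Total value 85 ≥ cost 76, so it is built.
Homeowner 1: others sum to 82; max(0, 76 - 82) = 0.
Homeowner 2: others sum to 56; max(0, 76 - 56) = 20.
Homeowner 3: others sum to 57; max(0, 76 - 57) = 19.
Homeowner 4: others sum to 62; max(0, 76 - 62) = 14.
Homeowner 5: others sum to 83; max(0, 76 - 83) = 0.
Total collected = 0 + 20 + 19 + 14 + 0 = 53.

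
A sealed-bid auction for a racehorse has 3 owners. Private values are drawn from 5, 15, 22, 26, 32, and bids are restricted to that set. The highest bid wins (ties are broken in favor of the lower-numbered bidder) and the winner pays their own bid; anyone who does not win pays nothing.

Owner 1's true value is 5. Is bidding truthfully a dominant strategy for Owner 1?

Check each profile of the others' bids and compare truth against every alternative bid.
Others bid (5, 5): truth gives 0, best alternative gives -10.
Others bid (5, 15): truth gives 0, best alternative gives -10.
Others bid (15, 5): truth gives 0, best alternative gives -10.
Others bid (15, 15): truth gives 0, best alternative gives -10.
Others bid (5, 22): truth gives 0, best alternative gives 0.
Others bid (5, 26): truth gives 0, best alternative gives 0.
(Remaining 19 profiles checked similarly; truth is weakly best in each.)
In every case the truthful bid is at least as good as any alternative, so it is a dominant strategy.

Yes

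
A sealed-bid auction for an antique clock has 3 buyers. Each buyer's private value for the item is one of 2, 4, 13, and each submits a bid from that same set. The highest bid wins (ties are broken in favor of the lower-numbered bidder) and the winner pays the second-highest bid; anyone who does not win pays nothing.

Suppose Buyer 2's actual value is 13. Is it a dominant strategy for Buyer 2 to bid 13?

Check each profile of the others' bids and compare truth against every alternative bid.
Others bid (4, 2): truth gives 9, best alternative gives 0.
Others bid (4, 4): truth gives 9, best alternative gives 0.
Others bid (2, 2): truth gives 11, best alternative gives 11.
Others bid (2, 4): truth gives 9, best alternative gives 9.
Others bid (2, 13): truth gives 0, best alternative gives 0.
Others bid (4, 13): truth gives 0, best alternative gives 0.
(Remaining 3 profiles checked similarly; truth is weakly best in each.)
In every case the truthful bid is at least as good as any alternative, so it is a dominant strategy.

Yes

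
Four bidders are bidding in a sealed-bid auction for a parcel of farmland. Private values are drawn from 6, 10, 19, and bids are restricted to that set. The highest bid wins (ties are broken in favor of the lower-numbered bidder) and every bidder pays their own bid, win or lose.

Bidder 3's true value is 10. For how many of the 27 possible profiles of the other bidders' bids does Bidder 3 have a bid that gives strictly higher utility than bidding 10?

Others bid (6, 6, 19): truth gives -10; bid 6 gives -6 > -10. Violating.
Others bid (6, 10, 6): truth gives -10; bid 6 gives -6 > -10. Violating.
Others bid (6, 10, 10): truth gives -10; bid 6 gives -6 > -10. Violating.
Others bid (6, 10, 19): truth gives -10; bid 6 gives -6 > -10. Violating.
Others bid (6, 6, 6): truth gives 0; no alternative beats it.
Others bid (6, 6, 10): truth gives 0; no alternative beats it.
(Checking all 27 profiles: 25 have a profitable deviation, 2 do not.)

25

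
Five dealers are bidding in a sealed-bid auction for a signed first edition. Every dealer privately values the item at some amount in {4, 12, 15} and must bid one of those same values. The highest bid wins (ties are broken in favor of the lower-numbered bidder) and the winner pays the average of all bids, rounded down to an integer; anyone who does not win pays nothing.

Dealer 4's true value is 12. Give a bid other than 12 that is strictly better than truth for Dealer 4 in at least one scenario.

15

Suppose Dealer 1 bids 4, Dealer 2 bids 4, Dealer 3 bids 4 and Dealer 5 bids 15.
Bid 12: loses, pays 0, utility 0.
Bid 15: wins, pays 8, utility 12 - 8 = 4.
So bidding 15 beats truth here (4 > 0).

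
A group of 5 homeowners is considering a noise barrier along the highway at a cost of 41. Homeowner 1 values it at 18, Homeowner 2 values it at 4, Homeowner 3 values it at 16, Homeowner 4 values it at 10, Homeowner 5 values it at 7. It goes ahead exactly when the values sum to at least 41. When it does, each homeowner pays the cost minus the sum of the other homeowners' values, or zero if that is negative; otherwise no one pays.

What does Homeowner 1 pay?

4

Total value 55 ≥ cost 41, so the project is built.
The other homeowners' values sum to 37.
Cost minus that sum is 41 - 37 = 4.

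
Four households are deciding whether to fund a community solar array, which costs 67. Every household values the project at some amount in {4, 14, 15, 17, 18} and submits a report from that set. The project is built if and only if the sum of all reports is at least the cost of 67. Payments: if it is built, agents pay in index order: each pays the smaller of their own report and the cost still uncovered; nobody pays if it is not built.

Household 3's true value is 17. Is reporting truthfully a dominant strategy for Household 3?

Consider the case where Household 1 reports 17, Household 2 reports 17 and Household 4 reports 18.
Truthful report 17: project built, pays 17, utility 17 - 17 = 0.
Report 15 instead: project built, pays 15, utility 17 - 15 = 2.
Since 2 > 0, reporting 15 is strictly better here, so truthful reporting is not dominant.

No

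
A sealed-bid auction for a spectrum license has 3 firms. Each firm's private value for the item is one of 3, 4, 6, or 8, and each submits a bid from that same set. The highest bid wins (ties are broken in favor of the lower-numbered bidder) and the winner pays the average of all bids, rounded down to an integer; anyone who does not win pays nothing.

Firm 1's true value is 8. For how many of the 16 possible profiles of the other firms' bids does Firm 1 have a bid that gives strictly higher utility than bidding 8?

6

Others bid (3, 3): truth gives 4; bid 3 gives 5 > 4. Violating.
Others bid (3, 4): truth gives 3; bid 4 gives 5 > 3. Violating.
Others bid (4, 3): truth gives 3; bid 4 gives 5 > 3. Violating.
Others bid (4, 4): truth gives 3; bid 4 gives 4 > 3. Violating.
Others bid (3, 6): truth gives 3; no alternative beats it.
Others bid (3, 8): truth gives 2; no alternative beats it.
(Checking all 16 profiles: 6 have a profitable deviation, 10 do not.)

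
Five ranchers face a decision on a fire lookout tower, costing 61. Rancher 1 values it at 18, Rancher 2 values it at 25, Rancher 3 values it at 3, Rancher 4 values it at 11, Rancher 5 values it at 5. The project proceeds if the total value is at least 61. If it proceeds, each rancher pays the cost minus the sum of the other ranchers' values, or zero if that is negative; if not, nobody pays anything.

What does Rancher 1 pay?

17

Total value 62 ≥ cost 61, so the project is built.
The other ranchers' values sum to 44.
Cost minus that sum is 61 - 44 = 17.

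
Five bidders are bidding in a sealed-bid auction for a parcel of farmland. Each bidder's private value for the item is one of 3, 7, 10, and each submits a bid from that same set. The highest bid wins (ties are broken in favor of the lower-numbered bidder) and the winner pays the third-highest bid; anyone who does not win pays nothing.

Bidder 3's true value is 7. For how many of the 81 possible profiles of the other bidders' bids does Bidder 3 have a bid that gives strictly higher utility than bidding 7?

Others bid (3, 3, 3, 10): truth gives 0; bid 10 gives 4 > 0. Violating.
Others bid (3, 3, 10, 3): truth gives 0; bid 10 gives 4 > 0. Violating.
Others bid (3, 7, 3, 3): truth gives 0; bid 10 gives 4 > 0. Violating.
Others bid (7, 3, 3, 3): truth gives 0; bid 10 gives 4 > 0. Violating.
Others bid (3, 3, 3, 3): truth gives 4; no alternative beats it.
Others bid (3, 3, 3, 7): truth gives 4; no alternative beats it.
(Checking all 81 profiles: 4 have a profitable deviation, 77 do not.)

4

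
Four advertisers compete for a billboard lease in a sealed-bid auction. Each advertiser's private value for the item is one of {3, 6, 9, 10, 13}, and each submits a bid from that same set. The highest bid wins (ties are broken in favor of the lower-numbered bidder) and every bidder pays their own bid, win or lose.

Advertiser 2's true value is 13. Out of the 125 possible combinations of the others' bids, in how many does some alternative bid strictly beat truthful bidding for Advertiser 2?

Others bid (3, 3, 3): truth gives 0; bid 6 gives 7 > 0. Violating.
Others bid (3, 3, 6): truth gives 0; bid 6 gives 7 > 0. Violating.
Others bid (3, 3, 9): truth gives 0; bid 9 gives 4 > 0. Violating.
Others bid (3, 3, 10): truth gives 0; bid 10 gives 3 > 0. Violating.
Others bid (3, 3, 13): truth gives 0; no alternative beats it.
Others bid (3, 6, 13): truth gives 0; no alternative beats it.
(Checking all 125 profiles: 73 have a profitable deviation, 52 do not.)

73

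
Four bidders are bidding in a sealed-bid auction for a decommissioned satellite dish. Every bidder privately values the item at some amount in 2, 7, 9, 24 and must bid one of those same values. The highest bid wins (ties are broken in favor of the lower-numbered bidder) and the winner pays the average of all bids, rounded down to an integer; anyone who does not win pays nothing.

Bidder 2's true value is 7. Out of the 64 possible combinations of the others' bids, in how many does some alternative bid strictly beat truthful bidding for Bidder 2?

Others bid (2, 2, 9): truth gives 0; bid 9 gives 2 > 0. Violating.
Others bid (2, 7, 9): truth gives 0; bid 9 gives 1 > 0. Violating.
Others bid (2, 9, 2): truth gives 0; bid 9 gives 2 > 0. Violating.
Others bid (2, 9, 7): truth gives 0; bid 9 gives 1 > 0. Violating.
Others bid (2, 2, 2): truth gives 4; no alternative beats it.
Others bid (2, 2, 7): truth gives 3; no alternative beats it.
(Checking all 64 profiles: 9 have a profitable deviation, 55 do not.)

9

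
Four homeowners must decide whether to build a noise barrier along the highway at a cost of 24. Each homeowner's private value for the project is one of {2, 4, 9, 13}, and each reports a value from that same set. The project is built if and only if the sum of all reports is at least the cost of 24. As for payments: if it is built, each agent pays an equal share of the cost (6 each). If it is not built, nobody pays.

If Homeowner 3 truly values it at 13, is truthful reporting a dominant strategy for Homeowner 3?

Check each profile of the others' reports and compare truth against every alternative report.
Others report (2, 2, 9): truth gives 7, best alternative gives 0.
Others report (2, 9, 2): truth gives 7, best alternative gives 0.
Others report (4, 4, 4): truth gives 7, best alternative gives 0.
Others report (9, 2, 2): truth gives 7, best alternative gives 0.
Others report (2, 2, 13): truth gives 7, best alternative gives 7.
Others report (2, 4, 9): truth gives 7, best alternative gives 7.
(Remaining 58 profiles checked similarly; truth is weakly best in each.)
In every case the truthful report is at least as good as any alternative, so it is a dominant strategy.

Yes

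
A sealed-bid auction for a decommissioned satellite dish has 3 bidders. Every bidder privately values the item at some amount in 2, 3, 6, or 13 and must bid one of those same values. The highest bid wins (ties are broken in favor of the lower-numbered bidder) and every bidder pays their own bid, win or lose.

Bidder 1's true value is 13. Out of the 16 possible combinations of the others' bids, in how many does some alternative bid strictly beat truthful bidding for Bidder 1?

9

Others bid (2, 2): truth gives 0; bid 2 gives 11 > 0. Violating.
Others bid (2, 3): truth gives 0; bid 3 gives 10 > 0. Violating.
Others bid (2, 6): truth gives 0; bid 6 gives 7 > 0. Violating.
Others bid (3, 2): truth gives 0; bid 3 gives 10 > 0. Violating.
Others bid (2, 13): truth gives 0; no alternative beats it.
Others bid (3, 13): truth gives 0; no alternative beats it.
(Checking all 16 profiles: 9 have a profitable deviation, 7 do not.)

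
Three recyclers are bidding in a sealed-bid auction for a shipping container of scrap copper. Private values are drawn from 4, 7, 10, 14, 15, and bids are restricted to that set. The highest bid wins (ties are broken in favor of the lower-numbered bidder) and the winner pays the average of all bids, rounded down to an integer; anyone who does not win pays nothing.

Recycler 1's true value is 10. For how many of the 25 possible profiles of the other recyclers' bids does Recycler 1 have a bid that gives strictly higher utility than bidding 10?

4

Others bid (4, 4): truth gives 4; bid 4 gives 6 > 4. Violating.
Others bid (4, 7): truth gives 3; bid 7 gives 4 > 3. Violating.
Others bid (7, 4): truth gives 3; bid 7 gives 4 > 3. Violating.
Others bid (7, 7): truth gives 2; bid 7 gives 3 > 2. Violating.
Others bid (4, 10): truth gives 2; no alternative beats it.
Others bid (4, 14): truth gives 0; no alternative beats it.
(Checking all 25 profiles: 4 have a profitable deviation, 21 do not.)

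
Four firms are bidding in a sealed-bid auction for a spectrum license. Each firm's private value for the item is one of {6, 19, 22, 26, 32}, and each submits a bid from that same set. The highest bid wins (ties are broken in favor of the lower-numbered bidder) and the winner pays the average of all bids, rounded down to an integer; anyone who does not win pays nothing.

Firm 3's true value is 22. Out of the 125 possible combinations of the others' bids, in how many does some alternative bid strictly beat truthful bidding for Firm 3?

29

Others bid (6, 6, 6): truth gives 12; bid 19 gives 13 > 12. Violating.
Others bid (6, 6, 19): truth gives 9; bid 19 gives 10 > 9. Violating.
Others bid (6, 6, 26): truth gives 0; bid 26 gives 6 > 0. Violating.
Others bid (6, 6, 32): truth gives 0; bid 32 gives 3 > 0. Violating.
Others bid (6, 6, 22): truth gives 8; no alternative beats it.
Others bid (6, 19, 6): truth gives 9; no alternative beats it.
(Checking all 125 profiles: 29 have a profitable deviation, 96 do not.)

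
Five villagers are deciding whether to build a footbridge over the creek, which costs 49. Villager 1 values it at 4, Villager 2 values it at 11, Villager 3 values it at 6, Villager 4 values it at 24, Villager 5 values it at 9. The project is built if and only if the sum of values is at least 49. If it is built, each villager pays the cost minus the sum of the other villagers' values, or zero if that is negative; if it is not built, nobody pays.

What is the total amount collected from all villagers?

Total value 54 ≥ cost 49, so it is built.
Villager 1: others sum to 50; max(0, 49 - 50) = 0.
Villager 2: others sum to 43; max(0, 49 - 43) = 6.
Villager 3: others sum to 48; max(0, 49 - 48) = 1.
Villager 4: others sum to 30; max(0, 49 - 30) = 19.
Villager 5: others sum to 45; max(0, 49 - 45) = 4.
Total collected = 0 + 6 + 1 + 19 + 4 = 30.

30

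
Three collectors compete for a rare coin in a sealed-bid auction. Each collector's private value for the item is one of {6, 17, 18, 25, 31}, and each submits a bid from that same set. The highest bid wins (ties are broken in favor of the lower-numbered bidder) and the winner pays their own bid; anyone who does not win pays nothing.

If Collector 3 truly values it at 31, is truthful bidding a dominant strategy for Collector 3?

No

Consider the case where Collector 1 bids 6 and Collector 2 bids 6.
Truthful bid 31: wins, pays 31, utility 31 - 31 = 0.
Bid 17 instead: wins, pays 17, utility 31 - 17 = 14.
Since 14 > 0, bidding 17 is strictly better here, so truthful bidding is not dominant.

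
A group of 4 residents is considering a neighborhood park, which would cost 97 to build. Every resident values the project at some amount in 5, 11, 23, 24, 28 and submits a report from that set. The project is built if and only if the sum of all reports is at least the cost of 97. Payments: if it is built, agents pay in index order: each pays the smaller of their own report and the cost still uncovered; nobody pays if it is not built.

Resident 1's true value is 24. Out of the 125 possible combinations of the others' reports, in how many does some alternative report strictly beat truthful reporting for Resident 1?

19

Others report (23, 23, 28): truth gives 0; report 23 gives 1 > 0. Violating.
Others report (23, 24, 28): truth gives 0; report 23 gives 1 > 0. Violating.
Others report (23, 28, 23): truth gives 0; report 23 gives 1 > 0. Violating.
Others report (23, 28, 24): truth gives 0; report 23 gives 1 > 0. Violating.
Others report (5, 5, 5): truth gives 0; no alternative beats it.
Others report (5, 5, 11): truth gives 0; no alternative beats it.
(Checking all 125 profiles: 19 have a profitable deviation, 106 do not.)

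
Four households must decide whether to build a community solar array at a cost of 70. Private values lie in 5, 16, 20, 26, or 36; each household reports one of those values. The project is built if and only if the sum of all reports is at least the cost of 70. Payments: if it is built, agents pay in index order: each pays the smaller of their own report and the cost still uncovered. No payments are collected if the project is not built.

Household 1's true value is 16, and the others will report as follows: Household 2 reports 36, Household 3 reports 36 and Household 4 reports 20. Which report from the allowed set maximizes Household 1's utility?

5

Report 5: project built, pays 5, utility 16 - 5 = 11.
Report 16: project built, pays 16, utility 16 - 16 = 0.
Report 20: project built, pays 20, utility 16 - 20 = -4.
Report 26: project built, pays 26, utility 16 - 26 = -10.
Report 36: project built, pays 36, utility 16 - 36 = -20.
The best choice is 5 with utility 11.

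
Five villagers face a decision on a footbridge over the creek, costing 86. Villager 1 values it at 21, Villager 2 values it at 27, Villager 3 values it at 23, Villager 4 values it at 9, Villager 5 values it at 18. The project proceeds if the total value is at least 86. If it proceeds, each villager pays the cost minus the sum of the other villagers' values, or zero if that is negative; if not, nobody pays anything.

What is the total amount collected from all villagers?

41

Total value 98 ≥ cost 86, so it is built.
Villager 1: others sum to 77; max(0, 86 - 77) = 9.
Villager 2: others sum to 71; max(0, 86 - 71) = 15.
Villager 3: others sum to 75; max(0, 86 - 75) = 11.
Villager 4: others sum to 89; max(0, 86 - 89) = 0.
Villager 5: others sum to 80; max(0, 86 - 80) = 6.
Total collected = 9 + 15 + 11 + 0 + 6 = 41.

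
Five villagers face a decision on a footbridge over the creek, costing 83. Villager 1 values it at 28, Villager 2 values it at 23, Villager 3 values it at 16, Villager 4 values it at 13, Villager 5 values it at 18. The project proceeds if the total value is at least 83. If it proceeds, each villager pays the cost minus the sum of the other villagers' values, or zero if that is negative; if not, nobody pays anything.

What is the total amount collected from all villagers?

25

Total value 98 ≥ cost 83, so it is built.
Villager 1: others sum to 70; max(0, 83 - 70) = 13.
Villager 2: others sum to 75; max(0, 83 - 75) = 8.
Villager 3: others sum to 82; max(0, 83 - 82) = 1.
Villager 4: others sum to 85; max(0, 83 - 85) = 0.
Villager 5: others sum to 80; max(0, 83 - 80) = 3.
Total collected = 13 + 8 + 1 + 0 + 3 = 25.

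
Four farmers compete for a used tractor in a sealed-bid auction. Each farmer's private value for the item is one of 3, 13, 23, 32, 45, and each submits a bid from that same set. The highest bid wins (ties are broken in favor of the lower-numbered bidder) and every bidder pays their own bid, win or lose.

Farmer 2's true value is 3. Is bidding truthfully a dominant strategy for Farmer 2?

Yes

Check each profile of the others' bids and compare truth against every alternative bid.
Others bid (3, 3, 23): truth gives -3, best alternative gives -13.
Others bid (3, 3, 32): truth gives -3, best alternative gives -13.
Others bid (3, 3, 45): truth gives -3, best alternative gives -13.
Others bid (3, 13, 23): truth gives -3, best alternative gives -13.
Others bid (3, 13, 32): truth gives -3, best alternative gives -13.
Others bid (3, 13, 45): truth gives -3, best alternative gives -13.
(Remaining 119 profiles checked similarly; truth is weakly best in each.)
In every case the truthful bid is at least as good as any alternative, so it is a dominant strategy.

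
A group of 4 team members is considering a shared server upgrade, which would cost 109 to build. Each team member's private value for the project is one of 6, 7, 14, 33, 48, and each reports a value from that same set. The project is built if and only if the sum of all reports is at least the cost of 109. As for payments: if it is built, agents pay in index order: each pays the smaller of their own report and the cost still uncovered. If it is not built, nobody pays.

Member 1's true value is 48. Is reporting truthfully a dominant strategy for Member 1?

No

Consider the case where Member 2 reports 6, Member 3 reports 33 and Member 4 reports 48.
Truthful report 48: project built, pays 48, utility 48 - 48 = 0.
Report 33 instead: project built, pays 33, utility 48 - 33 = 15.
Since 15 > 0, reporting 33 is strictly better here, so truthful reporting is not dominant.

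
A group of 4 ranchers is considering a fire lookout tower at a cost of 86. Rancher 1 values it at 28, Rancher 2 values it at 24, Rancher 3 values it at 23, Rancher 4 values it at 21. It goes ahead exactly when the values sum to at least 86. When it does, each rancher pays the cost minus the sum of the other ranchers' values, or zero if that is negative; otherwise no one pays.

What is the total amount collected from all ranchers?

56

Total value 96 ≥ cost 86, so it is built.
Rancher 1: others sum to 68; max(0, 86 - 68) = 18.
Rancher 2: others sum to 72; max(0, 86 - 72) = 14.
Rancher 3: others sum to 73; max(0, 86 - 73) = 13.
Rancher 4: others sum to 75; max(0, 86 - 75) = 11.
Total collected = 18 + 14 + 13 + 11 = 56.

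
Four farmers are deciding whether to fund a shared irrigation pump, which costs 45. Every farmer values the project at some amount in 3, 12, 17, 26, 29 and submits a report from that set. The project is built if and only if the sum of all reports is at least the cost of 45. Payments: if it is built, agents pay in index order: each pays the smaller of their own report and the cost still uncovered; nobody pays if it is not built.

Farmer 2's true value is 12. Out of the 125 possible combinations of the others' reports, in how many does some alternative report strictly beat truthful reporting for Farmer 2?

90

Others report (3, 12, 29): truth gives 0; report 3 gives 9 > 0. Violating.
Others report (3, 17, 26): truth gives 0; report 3 gives 9 > 0. Violating.
Others report (3, 17, 29): truth gives 0; report 3 gives 9 > 0. Violating.
Others report (3, 26, 17): truth gives 0; report 3 gives 9 > 0. Violating.
Others report (3, 3, 3): truth gives 0; no alternative beats it.
Others report (3, 3, 12): truth gives 0; no alternative beats it.
(Checking all 125 profiles: 90 have a profitable deviation, 35 do not.)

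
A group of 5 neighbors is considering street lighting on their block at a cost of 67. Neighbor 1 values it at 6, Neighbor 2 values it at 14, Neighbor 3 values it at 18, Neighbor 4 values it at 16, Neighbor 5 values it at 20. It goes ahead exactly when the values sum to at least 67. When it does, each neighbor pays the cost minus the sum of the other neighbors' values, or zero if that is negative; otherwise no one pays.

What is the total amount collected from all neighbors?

40

Total value 74 ≥ cost 67, so it is built.
Neighbor 1: others sum to 68; max(0, 67 - 68) = 0.
Neighbor 2: others sum to 60; max(0, 67 - 60) = 7.
Neighbor 3: others sum to 56; max(0, 67 - 56) = 11.
Neighbor 4: others sum to 58; max(0, 67 - 58) = 9.
Neighbor 5: others sum to 54; max(0, 67 - 54) = 13.
Total collected = 0 + 7 + 11 + 9 + 13 = 40.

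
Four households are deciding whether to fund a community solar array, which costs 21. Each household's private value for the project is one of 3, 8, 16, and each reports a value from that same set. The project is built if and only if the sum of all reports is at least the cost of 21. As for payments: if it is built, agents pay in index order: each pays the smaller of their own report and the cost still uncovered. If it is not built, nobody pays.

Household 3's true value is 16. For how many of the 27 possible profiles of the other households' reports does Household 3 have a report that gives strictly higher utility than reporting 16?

Others report (3, 3, 8): truth gives 1; report 8 gives 8 > 1. Violating.
Others report (3, 3, 16): truth gives 1; report 3 gives 13 > 1. Violating.
Others report (3, 8, 3): truth gives 6; report 8 gives 8 > 6. Violating.
Others report (3, 8, 8): truth gives 6; report 3 gives 13 > 6. Violating.
Others report (3, 3, 3): truth gives 1; no alternative beats it.
Others report (3, 16, 3): truth gives 14; no alternative beats it.
(Checking all 27 profiles: 11 have a profitable deviation, 16 do not.)

11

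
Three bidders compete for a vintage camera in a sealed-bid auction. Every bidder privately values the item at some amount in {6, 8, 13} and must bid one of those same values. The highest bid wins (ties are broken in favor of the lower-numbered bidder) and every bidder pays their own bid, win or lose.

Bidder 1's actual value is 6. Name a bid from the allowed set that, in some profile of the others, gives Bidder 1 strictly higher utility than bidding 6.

Suppose Bidder 2 bids 6 and Bidder 3 bids 8.
Bid 6: loses but pays 6, utility -6.
Bid 8: wins, pays 8, utility 6 - 8 = -2.
So bidding 8 beats truth here (-2 > -6).

8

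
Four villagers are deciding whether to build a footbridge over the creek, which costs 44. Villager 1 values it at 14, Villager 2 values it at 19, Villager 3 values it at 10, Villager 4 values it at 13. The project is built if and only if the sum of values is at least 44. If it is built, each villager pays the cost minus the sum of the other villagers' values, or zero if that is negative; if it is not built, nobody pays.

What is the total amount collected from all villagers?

10

Total value 56 ≥ cost 44, so it is built.
Villager 1: others sum to 42; max(0, 44 - 42) = 2.
Villager 2: others sum to 37; max(0, 44 - 37) = 7.
Villager 3: others sum to 46; max(0, 44 - 46) = 0.
Villager 4: others sum to 43; max(0, 44 - 43) = 1.
Total collected = 2 + 7 + 0 + 1 = 10.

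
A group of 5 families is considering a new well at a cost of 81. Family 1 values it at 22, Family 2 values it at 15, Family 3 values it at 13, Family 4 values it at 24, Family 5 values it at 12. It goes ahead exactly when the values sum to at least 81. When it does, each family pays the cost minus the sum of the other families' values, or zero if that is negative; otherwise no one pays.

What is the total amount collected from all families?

61

Total value 86 ≥ cost 81, so it is built.
Family 1: others sum to 64; max(0, 81 - 64) = 17.
Family 2: others sum to 71; max(0, 81 - 71) = 10.
Family 3: others sum to 73; max(0, 81 - 73) = 8.
Family 4: others sum to 62; max(0, 81 - 62) = 19.
Family 5: others sum to 74; max(0, 81 - 74) = 7.
Total collected = 17 + 10 + 8 + 19 + 7 = 61.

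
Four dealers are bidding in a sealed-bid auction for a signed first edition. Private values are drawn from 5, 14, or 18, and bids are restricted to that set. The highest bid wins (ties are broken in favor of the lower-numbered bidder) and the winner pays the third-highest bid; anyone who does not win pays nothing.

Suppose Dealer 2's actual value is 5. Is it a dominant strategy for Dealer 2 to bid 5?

Check each profile of the others' bids and compare truth against every alternative bid.
Others bid (5, 14, 14): truth gives 0, best alternative gives -9.
Others bid (5, 5, 5): truth gives 0, best alternative gives 0.
Others bid (5, 5, 14): truth gives 0, best alternative gives 0.
Others bid (5, 5, 18): truth gives 0, best alternative gives 0.
Others bid (5, 14, 5): truth gives 0, best alternative gives 0.
Others bid (5, 14, 18): truth gives 0, best alternative gives 0.
(Remaining 21 profiles checked similarly; truth is weakly best in each.)
In every case the truthful bid is at least as good as any alternative, so it is a dominant strategy.

Yes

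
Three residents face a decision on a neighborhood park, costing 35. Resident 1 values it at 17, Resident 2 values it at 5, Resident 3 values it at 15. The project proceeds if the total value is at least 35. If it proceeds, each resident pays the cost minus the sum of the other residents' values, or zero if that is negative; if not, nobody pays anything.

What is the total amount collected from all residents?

31

Total value 37 ≥ cost 35, so it is built.
Resident 1: others sum to 20; max(0, 35 - 20) = 15.
Resident 2: others sum to 32; max(0, 35 - 32) = 3.
Resident 3: others sum to 22; max(0, 35 - 22) = 13.
Total collected = 15 + 3 + 13 = 31.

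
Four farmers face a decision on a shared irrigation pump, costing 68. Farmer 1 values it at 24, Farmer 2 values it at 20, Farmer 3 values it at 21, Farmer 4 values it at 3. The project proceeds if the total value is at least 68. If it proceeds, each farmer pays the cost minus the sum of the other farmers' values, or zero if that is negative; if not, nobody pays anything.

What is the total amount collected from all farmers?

68

Total value 68 ≥ cost 68, so it is built.
Farmer 1: others sum to 44; max(0, 68 - 44) = 24.
Farmer 2: others sum to 48; max(0, 68 - 48) = 20.
Farmer 3: others sum to 47; max(0, 68 - 47) = 21.
Farmer 4: others sum to 65; max(0, 68 - 65) = 3.
Total collected = 24 + 20 + 21 + 3 = 68.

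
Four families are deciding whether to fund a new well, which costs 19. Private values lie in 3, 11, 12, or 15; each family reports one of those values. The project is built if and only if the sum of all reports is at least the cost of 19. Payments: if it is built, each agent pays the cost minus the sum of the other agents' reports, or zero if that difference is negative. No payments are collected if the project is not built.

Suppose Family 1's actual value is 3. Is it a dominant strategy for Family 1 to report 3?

Yes

Check each profile of the others' reports and compare truth against every alternative report.
Others report (3, 3, 3): truth gives 0, best alternative gives -7.
Others report (3, 3, 15): truth gives 3, best alternative gives 3.
Others report (3, 11, 11): truth gives 3, best alternative gives 3.
Others report (3, 11, 12): truth gives 3, best alternative gives 3.
Others report (3, 11, 15): truth gives 3, best alternative gives 3.
Others report (3, 12, 11): truth gives 3, best alternative gives 3.
(Remaining 58 profiles checked similarly; truth is weakly best in each.)
In every case the truthful report is at least as good as any alternative, so it is a dominant strategy.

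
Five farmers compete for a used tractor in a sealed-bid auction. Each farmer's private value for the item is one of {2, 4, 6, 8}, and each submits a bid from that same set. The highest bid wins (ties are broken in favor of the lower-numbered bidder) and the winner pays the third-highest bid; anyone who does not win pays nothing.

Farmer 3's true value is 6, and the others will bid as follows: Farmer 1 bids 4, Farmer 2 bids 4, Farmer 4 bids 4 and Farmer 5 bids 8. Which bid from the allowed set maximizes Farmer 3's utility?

Bid 2: loses, pays 0, utility 0.
Bid 4: loses, pays 0, utility 0.
Bid 6: loses, pays 0, utility 0.
Bid 8: wins, pays 4, utility 6 - 4 = 2.
The best choice is 8 with utility 2.

8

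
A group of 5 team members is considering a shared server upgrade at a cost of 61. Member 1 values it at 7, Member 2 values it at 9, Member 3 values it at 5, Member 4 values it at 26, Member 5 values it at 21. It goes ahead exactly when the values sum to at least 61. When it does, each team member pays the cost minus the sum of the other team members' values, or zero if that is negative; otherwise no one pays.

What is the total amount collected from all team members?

Total value 68 ≥ cost 61, so it is built.
Member 1: others sum to 61; max(0, 61 - 61) = 0.
Member 2: others sum to 59; max(0, 61 - 59) = 2.
Member 3: others sum to 63; max(0, 61 - 63) = 0.
Member 4: others sum to 42; max(0, 61 - 42) = 19.
Member 5: others sum to 47; max(0, 61 - 47) = 14.
Total collected = 0 + 2 + 0 + 19 + 14 = 35.

35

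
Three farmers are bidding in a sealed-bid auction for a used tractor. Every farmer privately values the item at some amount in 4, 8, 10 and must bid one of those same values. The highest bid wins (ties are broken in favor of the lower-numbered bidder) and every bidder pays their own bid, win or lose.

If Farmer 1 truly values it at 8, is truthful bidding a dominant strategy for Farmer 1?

Consider the case where Farmer 2 bids 4 and Farmer 3 bids 4.
Truthful bid 8: wins, pays 8, utility 8 - 8 = 0.
Bid 4 instead: wins, pays 4, utility 8 - 4 = 4.
Since 4 > 0, bidding 4 is strictly better here, so truthful bidding is not dominant.

No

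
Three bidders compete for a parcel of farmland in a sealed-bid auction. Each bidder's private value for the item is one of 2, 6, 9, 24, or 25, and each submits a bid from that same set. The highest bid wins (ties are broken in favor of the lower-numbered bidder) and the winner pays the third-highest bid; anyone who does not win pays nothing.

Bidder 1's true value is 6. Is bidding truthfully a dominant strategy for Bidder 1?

Consider the case where Bidder 2 bids 2 and Bidder 3 bids 9.
Truthful bid 6: loses, pays 0, utility 0.
Bid 9 instead: wins, pays 2, utility 6 - 2 = 4.
Since 4 > 0, bidding 9 is strictly better here, so truthful bidding is not dominant.

No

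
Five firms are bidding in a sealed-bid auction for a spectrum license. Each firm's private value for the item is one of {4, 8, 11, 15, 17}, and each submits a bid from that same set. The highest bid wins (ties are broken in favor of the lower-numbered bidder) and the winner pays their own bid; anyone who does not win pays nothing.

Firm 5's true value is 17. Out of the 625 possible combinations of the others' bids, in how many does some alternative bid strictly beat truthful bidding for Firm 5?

Others bid (4, 4, 4, 4): truth gives 0; bid 8 gives 9 > 0. Violating.
Others bid (4, 4, 4, 8): truth gives 0; bid 11 gives 6 > 0. Violating.
Others bid (4, 4, 4, 11): truth gives 0; bid 15 gives 2 > 0. Violating.
Others bid (4, 4, 8, 4): truth gives 0; bid 11 gives 6 > 0. Violating.
Others bid (4, 4, 4, 15): truth gives 0; no alternative beats it.
Others bid (4, 4, 4, 17): truth gives 0; no alternative beats it.
(Checking all 625 profiles: 81 have a profitable deviation, 544 do not.)

81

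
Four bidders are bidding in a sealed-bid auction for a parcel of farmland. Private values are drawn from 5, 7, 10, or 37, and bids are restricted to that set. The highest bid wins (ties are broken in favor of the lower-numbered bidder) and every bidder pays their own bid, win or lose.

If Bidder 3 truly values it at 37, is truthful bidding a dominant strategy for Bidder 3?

Consider the case where Bidder 1 bids 5, Bidder 2 bids 5 and Bidder 4 bids 5.
Truthful bid 37: wins, pays 37, utility 37 - 37 = 0.
Bid 7 instead: wins, pays 7, utility 37 - 7 = 30.
Since 30 > 0, bidding 7 is strictly better here, so truthful bidding is not dominant.

No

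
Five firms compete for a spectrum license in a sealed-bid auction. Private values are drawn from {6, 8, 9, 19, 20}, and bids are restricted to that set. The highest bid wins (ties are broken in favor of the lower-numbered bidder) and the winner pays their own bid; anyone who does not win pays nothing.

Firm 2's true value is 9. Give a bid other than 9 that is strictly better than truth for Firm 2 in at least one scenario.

Suppose Firm 1 bids 6, Firm 3 bids 6, Firm 4 bids 6 and Firm 5 bids 6.
Bid 9: wins, pays 9, utility 9 - 9 = 0.
Bid 8: wins, pays 8, utility 9 - 8 = 1.
So bidding 8 beats truth here (1 > 0).

8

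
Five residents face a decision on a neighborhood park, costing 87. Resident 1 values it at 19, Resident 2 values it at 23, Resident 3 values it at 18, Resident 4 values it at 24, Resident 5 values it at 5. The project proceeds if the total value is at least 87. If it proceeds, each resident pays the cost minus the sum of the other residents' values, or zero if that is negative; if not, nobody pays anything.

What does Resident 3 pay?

16

Total value 89 ≥ cost 87, so the project is built.
The other residents' values sum to 71.
Cost minus that sum is 87 - 71 = 16.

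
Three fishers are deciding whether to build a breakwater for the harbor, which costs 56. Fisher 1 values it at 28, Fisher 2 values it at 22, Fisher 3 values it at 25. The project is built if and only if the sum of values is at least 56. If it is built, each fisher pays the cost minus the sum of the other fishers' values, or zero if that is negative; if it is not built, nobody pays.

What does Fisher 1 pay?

9

Total value 75 ≥ cost 56, so the project is built.
The other fishers' values sum to 47.
Cost minus that sum is 56 - 47 = 9.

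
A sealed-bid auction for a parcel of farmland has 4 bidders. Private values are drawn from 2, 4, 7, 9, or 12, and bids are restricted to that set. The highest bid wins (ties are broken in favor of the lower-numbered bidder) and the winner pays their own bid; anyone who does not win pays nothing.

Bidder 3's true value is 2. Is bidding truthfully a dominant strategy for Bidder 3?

Check each profile of the others' bids and compare truth against every alternative bid.
Others bid (2, 2, 2): truth gives 0, best alternative gives -2.
Others bid (2, 2, 4): truth gives 0, best alternative gives -2.
Others bid (2, 2, 7): truth gives 0, best alternative gives 0.
Others bid (2, 2, 9): truth gives 0, best alternative gives 0.
Others bid (2, 2, 12): truth gives 0, best alternative gives 0.
Others bid (2, 4, 2): truth gives 0, best alternative gives 0.
(Remaining 119 profiles checked similarly; truth is weakly best in each.)
In every case the truthful bid is at least as good as any alternative, so it is a dominant strategy.

Yes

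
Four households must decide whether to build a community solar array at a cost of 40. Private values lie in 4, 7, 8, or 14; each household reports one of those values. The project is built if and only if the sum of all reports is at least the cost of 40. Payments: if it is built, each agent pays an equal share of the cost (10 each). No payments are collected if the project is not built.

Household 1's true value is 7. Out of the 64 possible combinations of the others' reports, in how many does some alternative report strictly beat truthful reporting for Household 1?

Others report (7, 14, 14): truth gives -3; report 4 gives 0 > -3. Violating.
Others report (14, 7, 14): truth gives -3; report 4 gives 0 > -3. Violating.
Others report (14, 14, 7): truth gives -3; report 4 gives 0 > -3. Violating.
Others report (4, 4, 4): truth gives 0; no alternative beats it.
Others report (4, 4, 7): truth gives 0; no alternative beats it.
(Checking all 64 profiles: 3 have a profitable deviation, 61 do not.)

3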